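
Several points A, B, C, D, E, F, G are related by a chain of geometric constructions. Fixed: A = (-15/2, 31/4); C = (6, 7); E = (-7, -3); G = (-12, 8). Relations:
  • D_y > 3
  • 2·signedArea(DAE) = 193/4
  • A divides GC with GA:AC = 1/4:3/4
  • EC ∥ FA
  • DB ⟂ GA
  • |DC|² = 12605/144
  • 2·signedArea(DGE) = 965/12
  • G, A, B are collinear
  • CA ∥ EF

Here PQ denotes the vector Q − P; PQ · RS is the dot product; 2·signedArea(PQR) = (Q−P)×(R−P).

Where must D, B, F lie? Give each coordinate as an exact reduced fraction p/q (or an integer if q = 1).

1. D_x = -17/6  [2·signedArea(DGE) = 965/12 ∩ 2·signedArea(DAE) = 193/4]
2. D_y = 47/12  [2·signedArea(DGE) = 965/12 ∩ 2·signedArea(DAE) = 193/4]
   → D = (-17/6, 47/12)
3. B_x = -1713/650  [G, A, B are collinear ∩ DB ⟂ GA]
4. B_y = 29171/3900  [G, A, B are collinear ∩ DB ⟂ GA]
   → B = (-1713/650, 29171/3900)
5. F_x = -41/2  [EC ∥ FA ∩ CA ∥ EF]
6. F_y = -9/4  [EC ∥ FA ∩ CA ∥ EF]
   → F = (-41/2, -9/4)

B = (-1713/650, 29171/3900)
D = (-17/6, 47/12)
F = (-41/2, -9/4)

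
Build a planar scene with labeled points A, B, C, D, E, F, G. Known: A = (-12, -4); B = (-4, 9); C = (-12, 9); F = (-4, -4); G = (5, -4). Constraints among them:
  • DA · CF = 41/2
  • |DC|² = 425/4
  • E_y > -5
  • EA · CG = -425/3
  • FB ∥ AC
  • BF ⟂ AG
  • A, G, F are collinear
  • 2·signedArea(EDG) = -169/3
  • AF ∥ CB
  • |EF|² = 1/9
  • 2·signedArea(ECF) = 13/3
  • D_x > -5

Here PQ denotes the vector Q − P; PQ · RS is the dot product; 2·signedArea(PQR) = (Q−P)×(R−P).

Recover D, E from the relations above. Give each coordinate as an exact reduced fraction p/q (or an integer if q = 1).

D = (-4, 5/2)
E = (-11/3, -4)

1. D_x = -4  [line -8·x + 13·y + -129/2 = 0 ∩ |DC|² = 425/4]
2. D_y = 5/2  [line -8·x + 13·y + -129/2 = 0 ∩ |DC|² = 425/4]
   → D = (-4, 5/2)
3. E_x = -11/3  [2·signedArea(EDG) = -169/3 ∩ EA · CG = -425/3]
4. E_y = -4  [2·signedArea(EDG) = -169/3 ∩ EA · CG = -425/3]
   → E = (-11/3, -4)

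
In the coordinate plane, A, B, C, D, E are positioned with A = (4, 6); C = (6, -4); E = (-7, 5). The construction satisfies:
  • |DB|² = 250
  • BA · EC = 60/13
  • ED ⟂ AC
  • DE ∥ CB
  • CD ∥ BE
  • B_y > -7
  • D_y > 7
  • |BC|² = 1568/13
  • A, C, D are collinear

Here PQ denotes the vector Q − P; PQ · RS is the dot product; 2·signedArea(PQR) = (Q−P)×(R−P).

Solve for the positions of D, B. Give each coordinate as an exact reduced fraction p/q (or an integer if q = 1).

B = (-62/13, -80/13)
D = (49/13, 93/13)

1. D_x = 49/13  [A, C, D are collinear ∩ ED ⟂ AC]
2. D_y = 93/13  [A, C, D are collinear ∩ ED ⟂ AC]
   → D = (49/13, 93/13)
3. B_x = -62/13  [CD ∥ BE ∩ DE ∥ CB]
4. B_y = -80/13  [CD ∥ BE ∩ DE ∥ CB]
   → B = (-62/13, -80/13)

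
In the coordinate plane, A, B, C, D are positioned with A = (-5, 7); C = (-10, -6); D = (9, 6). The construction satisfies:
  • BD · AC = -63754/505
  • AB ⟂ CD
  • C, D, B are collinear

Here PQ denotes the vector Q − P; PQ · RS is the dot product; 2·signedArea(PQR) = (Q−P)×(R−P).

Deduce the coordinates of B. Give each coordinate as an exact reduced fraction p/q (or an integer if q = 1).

1. B_x = -281/505  [C, D, B are collinear ∩ AB ⟂ CD]
2. B_y = -18/505  [C, D, B are collinear ∩ AB ⟂ CD]
   → B = (-281/505, -18/505)

B = (-281/505, -18/505)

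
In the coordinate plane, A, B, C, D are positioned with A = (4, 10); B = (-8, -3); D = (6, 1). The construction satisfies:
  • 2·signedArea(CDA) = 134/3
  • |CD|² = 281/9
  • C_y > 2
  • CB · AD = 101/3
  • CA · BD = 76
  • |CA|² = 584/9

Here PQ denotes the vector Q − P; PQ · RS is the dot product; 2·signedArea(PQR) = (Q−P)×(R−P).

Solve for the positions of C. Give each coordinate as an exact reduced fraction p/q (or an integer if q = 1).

1. C_x = 2/3  [CB · AD = 101/3 ∩ CA · BD = 76]
2. C_y = 8/3  [CB · AD = 101/3 ∩ CA · BD = 76]
   → C = (2/3, 8/3)

C = (2/3, 8/3)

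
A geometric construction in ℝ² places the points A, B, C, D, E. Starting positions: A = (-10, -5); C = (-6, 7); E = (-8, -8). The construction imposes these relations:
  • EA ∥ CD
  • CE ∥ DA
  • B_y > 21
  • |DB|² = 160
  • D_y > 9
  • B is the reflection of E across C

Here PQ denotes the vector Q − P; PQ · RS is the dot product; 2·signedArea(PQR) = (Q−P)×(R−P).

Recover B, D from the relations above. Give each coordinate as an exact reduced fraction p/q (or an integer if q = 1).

1. B_x = -4  [B is the reflection of E across C]
2. B_y = 22  [B is the reflection of E across C]
   → B = (-4, 22)
3. D_x = -8  [CE ∥ DA ∩ EA ∥ CD]
4. D_y = 10  [CE ∥ DA ∩ EA ∥ CD]
   → D = (-8, 10)

B = (-4, 22)
D = (-8, 10)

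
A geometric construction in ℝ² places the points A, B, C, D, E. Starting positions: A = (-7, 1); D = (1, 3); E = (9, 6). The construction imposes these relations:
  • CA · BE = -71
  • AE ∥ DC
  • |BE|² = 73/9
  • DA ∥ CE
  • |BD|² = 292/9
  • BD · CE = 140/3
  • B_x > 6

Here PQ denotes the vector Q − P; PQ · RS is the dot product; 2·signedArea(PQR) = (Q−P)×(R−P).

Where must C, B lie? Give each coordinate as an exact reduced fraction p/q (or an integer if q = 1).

1. C_x = 17  [DA ∥ CE ∩ AE ∥ DC]
2. C_y = 8  [DA ∥ CE ∩ AE ∥ DC]
   → C = (17, 8)
3. B_x = 19/3  [BD · CE = 140/3 ∩ CA · BE = -71]
4. B_y = 5  [BD · CE = 140/3 ∩ CA · BE = -71]
   → B = (19/3, 5)

B = (19/3, 5)
C = (17, 8)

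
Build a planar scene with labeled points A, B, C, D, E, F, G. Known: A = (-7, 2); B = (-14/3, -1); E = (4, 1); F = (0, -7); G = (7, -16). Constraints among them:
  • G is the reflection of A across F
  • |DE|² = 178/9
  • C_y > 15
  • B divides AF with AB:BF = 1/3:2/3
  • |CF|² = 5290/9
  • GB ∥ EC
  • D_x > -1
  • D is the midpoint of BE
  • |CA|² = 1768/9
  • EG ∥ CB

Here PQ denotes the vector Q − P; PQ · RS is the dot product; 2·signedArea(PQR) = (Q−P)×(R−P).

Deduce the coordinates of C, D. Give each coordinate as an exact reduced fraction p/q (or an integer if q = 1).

1. C_x = -23/3  [EG ∥ CB ∩ GB ∥ EC]
2. C_y = 16  [EG ∥ CB ∩ GB ∥ EC]
   → C = (-23/3, 16)
3. D_x = -1/3  [D is the midpoint of BE]
4. D_y = 0  [D is the midpoint of BE]
   → D = (-1/3, 0)

C = (-23/3, 16)
D = (-1/3, 0)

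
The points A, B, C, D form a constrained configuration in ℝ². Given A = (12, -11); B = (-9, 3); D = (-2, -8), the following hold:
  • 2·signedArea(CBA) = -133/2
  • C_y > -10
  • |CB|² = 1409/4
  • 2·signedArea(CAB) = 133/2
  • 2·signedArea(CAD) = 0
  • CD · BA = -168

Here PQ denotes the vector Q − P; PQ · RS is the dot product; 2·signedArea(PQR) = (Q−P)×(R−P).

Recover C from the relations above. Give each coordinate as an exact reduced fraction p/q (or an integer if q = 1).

C = (5, -19/2)

1. C_x = 5  [2·signedArea(CAD) = 0 ∩ 2·signedArea(CBA) = -133/2]
2. C_y = -19/2  [2·signedArea(CAD) = 0 ∩ 2·signedArea(CBA) = -133/2]
   → C = (5, -19/2)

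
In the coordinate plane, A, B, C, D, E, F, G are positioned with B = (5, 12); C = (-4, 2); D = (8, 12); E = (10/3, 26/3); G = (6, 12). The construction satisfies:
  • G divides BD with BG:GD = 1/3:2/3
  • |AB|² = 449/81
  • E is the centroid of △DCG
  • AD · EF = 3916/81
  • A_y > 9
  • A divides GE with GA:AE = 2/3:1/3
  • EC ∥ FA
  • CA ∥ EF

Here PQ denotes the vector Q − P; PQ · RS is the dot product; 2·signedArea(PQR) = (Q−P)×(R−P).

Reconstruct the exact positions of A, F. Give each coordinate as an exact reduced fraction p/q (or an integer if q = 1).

A = (38/9, 88/9)
F = (104/9, 148/9)

1. A_x = 38/9  [A divides GE with GA:AE = 2/3:1/3]
2. A_y = 88/9  [A divides GE with GA:AE = 2/3:1/3]
   → A = (38/9, 88/9)
3. F_x = 104/9  [EC ∥ FA ∩ CA ∥ EF]
4. F_y = 148/9  [EC ∥ FA ∩ CA ∥ EF]
   → F = (104/9, 148/9)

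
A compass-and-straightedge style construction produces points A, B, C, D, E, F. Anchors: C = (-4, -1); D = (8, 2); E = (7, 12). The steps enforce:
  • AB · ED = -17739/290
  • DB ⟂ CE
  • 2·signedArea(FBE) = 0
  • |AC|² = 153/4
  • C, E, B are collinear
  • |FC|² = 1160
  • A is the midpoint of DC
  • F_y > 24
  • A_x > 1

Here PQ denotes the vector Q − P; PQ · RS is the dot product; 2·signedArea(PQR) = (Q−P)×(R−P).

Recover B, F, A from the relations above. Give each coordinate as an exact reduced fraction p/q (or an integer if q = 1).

A = (2, 1/2)
B = (721/290, 1933/290)
F = (18, 25)

1. B_x = 721/290  [C, E, B are collinear ∩ DB ⟂ CE]
2. B_y = 1933/290  [C, E, B are collinear ∩ DB ⟂ CE]
   → B = (721/290, 1933/290)
3. F_x = 18  [line -1547/290·x + 1309/290·y + -4879/290 = 0 ∩ |FC|² = 1160]
4. F_y = 25  [line -1547/290·x + 1309/290·y + -4879/290 = 0 ∩ |FC|² = 1160]
   → F = (18, 25)
5. A_x = 2  [A is the midpoint of DC]
6. A_y = 1/2  [A is the midpoint of DC]
   → A = (2, 1/2)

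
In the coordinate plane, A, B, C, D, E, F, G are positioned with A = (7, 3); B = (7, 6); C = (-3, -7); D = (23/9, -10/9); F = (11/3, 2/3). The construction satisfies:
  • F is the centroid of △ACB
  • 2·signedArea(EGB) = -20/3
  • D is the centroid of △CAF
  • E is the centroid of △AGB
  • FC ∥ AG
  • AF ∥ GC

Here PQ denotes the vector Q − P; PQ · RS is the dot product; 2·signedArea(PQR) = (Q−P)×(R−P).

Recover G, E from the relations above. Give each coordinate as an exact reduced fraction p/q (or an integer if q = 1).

E = (43/9, 13/9)
G = (1/3, -14/3)

1. G_x = 1/3  [AF ∥ GC ∩ FC ∥ AG]
2. G_y = -14/3  [AF ∥ GC ∩ FC ∥ AG]
   → G = (1/3, -14/3)
3. E_x = 43/9  [E is the centroid of △AGB]
4. E_y = 13/9  [E is the centroid of △AGB]
   → E = (43/9, 13/9)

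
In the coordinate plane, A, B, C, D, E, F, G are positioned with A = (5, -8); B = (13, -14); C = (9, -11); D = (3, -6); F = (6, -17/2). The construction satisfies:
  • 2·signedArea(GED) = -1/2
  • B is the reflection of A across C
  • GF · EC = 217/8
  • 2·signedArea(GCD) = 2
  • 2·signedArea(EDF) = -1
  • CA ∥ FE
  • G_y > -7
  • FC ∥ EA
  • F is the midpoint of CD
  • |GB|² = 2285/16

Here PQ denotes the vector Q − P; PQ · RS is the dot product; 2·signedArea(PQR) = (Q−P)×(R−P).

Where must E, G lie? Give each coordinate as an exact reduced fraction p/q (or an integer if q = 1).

1. E_x = 2  [FC ∥ EA ∩ CA ∥ FE]
2. E_y = -11/2  [FC ∥ EA ∩ CA ∥ FE]
   → E = (2, -11/2)
3. G_x = 7/2  [2·signedArea(GCD) = 2 ∩ GF · EC = 217/8]
4. G_y = -27/4  [2·signedArea(GCD) = 2 ∩ GF · EC = 217/8]
   → G = (7/2, -27/4)

E = (2, -11/2)
G = (7/2, -27/4)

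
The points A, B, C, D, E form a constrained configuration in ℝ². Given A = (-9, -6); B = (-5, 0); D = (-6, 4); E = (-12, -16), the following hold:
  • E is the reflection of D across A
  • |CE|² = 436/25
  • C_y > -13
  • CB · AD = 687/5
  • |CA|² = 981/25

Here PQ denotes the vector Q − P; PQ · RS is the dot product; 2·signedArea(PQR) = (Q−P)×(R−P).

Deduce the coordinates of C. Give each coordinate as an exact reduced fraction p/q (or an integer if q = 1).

C = (-54/5, -12)

1. C_x = -54/5  [line -3·x + -10·y + -762/5 = 0 ∩ |CA|² = 981/25]
2. C_y = -12  [line -3·x + -10·y + -762/5 = 0 ∩ |CA|² = 981/25]
   → C = (-54/5, -12)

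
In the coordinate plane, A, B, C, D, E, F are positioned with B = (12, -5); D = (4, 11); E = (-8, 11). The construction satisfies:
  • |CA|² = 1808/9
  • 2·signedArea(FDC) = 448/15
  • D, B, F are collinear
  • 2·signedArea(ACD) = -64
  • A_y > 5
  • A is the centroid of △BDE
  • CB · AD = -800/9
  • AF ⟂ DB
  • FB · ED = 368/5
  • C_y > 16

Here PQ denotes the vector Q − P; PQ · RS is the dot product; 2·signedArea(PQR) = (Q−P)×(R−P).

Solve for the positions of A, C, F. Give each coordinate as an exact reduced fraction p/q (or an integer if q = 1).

A = (8/3, 17/3)
C = (-20/3, 49/3)
F = (88/15, 109/15)

1. A_x = 8/3  [A is the centroid of △BDE]
2. A_y = 17/3  [A is the centroid of △BDE]
   → A = (8/3, 17/3)
3. C_x = -20/3  [CB · AD = -800/9 ∩ 2·signedArea(ACD) = -64]
4. C_y = 49/3  [CB · AD = -800/9 ∩ 2·signedArea(ACD) = -64]
   → C = (-20/3, 49/3)
5. F_x = 88/15  [D, B, F are collinear ∩ AF ⟂ DB]
6. F_y = 109/15  [D, B, F are collinear ∩ AF ⟂ DB]
   → F = (88/15, 109/15)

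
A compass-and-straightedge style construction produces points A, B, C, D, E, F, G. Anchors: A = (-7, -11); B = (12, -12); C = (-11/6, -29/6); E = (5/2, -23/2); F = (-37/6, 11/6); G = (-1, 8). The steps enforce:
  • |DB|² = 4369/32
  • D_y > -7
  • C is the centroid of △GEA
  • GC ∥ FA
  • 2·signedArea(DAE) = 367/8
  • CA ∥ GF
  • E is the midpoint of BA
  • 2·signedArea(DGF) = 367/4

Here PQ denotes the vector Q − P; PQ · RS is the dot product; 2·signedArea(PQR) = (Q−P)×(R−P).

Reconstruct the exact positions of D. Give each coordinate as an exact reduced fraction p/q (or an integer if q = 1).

1. D_x = 13/8  [2·signedArea(DAE) = 367/8 ∩ 2·signedArea(DGF) = 367/4]
2. D_y = -53/8  [2·signedArea(DAE) = 367/8 ∩ 2·signedArea(DGF) = 367/4]
   → D = (13/8, -53/8)

D = (13/8, -53/8)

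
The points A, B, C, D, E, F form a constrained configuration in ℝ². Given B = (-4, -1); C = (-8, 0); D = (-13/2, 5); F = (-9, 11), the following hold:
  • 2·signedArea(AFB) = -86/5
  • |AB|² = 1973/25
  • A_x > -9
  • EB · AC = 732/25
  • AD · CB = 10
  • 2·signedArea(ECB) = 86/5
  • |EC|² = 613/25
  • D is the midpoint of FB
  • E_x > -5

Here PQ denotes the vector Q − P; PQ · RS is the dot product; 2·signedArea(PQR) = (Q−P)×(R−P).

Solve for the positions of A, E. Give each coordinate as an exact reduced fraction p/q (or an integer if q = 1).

1. A_x = -43/5  [2·signedArea(AFB) = -86/5 ∩ AD · CB = 10]
2. A_y = 33/5  [2·signedArea(AFB) = -86/5 ∩ AD · CB = 10]
   → A = (-43/5, 33/5)
3. E_x = -22/5  [EB · AC = 732/25 ∩ 2·signedArea(ECB) = 86/5]
4. E_y = 17/5  [EB · AC = 732/25 ∩ 2·signedArea(ECB) = 86/5]
   → E = (-22/5, 17/5)

A = (-43/5, 33/5)
E = (-22/5, 17/5)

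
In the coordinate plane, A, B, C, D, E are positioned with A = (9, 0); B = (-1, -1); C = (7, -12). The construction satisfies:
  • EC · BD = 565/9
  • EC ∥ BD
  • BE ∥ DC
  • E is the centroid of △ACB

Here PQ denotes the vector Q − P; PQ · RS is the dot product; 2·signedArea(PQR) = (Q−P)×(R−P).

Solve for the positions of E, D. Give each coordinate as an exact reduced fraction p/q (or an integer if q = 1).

D = (1, -26/3)
E = (5, -13/3)

1. E_x = 5  [E is the centroid of △ACB]
2. E_y = -13/3  [E is the centroid of △ACB]
   → E = (5, -13/3)
3. D_x = 1  [BE ∥ DC ∩ EC ∥ BD]
4. D_y = -26/3  [BE ∥ DC ∩ EC ∥ BD]
   → D = (1, -26/3)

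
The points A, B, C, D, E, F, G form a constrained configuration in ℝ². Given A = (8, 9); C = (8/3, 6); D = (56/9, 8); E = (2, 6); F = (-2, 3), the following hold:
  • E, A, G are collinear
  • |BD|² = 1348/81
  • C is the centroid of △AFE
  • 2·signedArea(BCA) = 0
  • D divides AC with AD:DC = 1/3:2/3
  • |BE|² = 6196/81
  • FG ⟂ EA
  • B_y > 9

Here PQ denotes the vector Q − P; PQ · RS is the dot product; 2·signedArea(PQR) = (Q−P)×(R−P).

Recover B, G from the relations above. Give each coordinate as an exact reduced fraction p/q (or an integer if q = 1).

1. B_x = 88/9  [line -3·x + 16/3·y + -24 = 0 ∩ |BD|² = 1348/81]
2. B_y = 10  [line -3·x + 16/3·y + -24 = 0 ∩ |BD|² = 1348/81]
   → B = (88/9, 10)
3. G_x = -12/5  [E, A, G are collinear ∩ FG ⟂ EA]
4. G_y = 19/5  [E, A, G are collinear ∩ FG ⟂ EA]
   → G = (-12/5, 19/5)

B = (88/9, 10)
G = (-12/5, 19/5)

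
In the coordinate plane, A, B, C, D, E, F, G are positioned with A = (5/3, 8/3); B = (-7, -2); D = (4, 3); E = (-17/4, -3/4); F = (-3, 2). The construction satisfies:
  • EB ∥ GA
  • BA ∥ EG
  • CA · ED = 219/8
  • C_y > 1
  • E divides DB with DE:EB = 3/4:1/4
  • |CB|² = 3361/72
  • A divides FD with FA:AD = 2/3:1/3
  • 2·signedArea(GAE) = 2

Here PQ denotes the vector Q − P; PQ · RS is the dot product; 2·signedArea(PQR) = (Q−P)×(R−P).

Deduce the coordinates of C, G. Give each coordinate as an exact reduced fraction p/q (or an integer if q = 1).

1. C_x = -13/12  [line -33/4·x + -15/4·y + -29/8 = 0 ∩ |CB|² = 3361/72]
2. C_y = 17/12  [line -33/4·x + -15/4·y + -29/8 = 0 ∩ |CB|² = 3361/72]
   → C = (-13/12, 17/12)
3. G_x = 53/12  [EB ∥ GA ∩ BA ∥ EG]
4. G_y = 47/12  [EB ∥ GA ∩ BA ∥ EG]
   → G = (53/12, 47/12)

C = (-13/12, 17/12)
G = (53/12, 47/12)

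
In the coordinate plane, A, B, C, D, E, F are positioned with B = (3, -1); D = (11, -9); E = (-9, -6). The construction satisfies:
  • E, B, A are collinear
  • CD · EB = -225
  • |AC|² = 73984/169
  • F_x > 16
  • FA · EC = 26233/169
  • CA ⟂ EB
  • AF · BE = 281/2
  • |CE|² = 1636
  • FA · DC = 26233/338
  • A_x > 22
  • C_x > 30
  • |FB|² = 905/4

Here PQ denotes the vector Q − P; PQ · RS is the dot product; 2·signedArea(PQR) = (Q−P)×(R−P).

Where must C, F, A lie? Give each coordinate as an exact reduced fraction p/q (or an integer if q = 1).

A = (3879/169, 1236/169)
C = (31, -12)
F = (17, -13/2)

1. C_x = 31  [line -12·x + -5·y + 312 = 0 ∩ |CE|² = 1636]
2. C_y = -12  [line -12·x + -5·y + 312 = 0 ∩ |CE|² = 1636]
   → C = (31, -12)
3. A_x = 3879/169  [E, B, A are collinear ∩ CA ⟂ EB]
4. A_y = 1236/169  [E, B, A are collinear ∩ CA ⟂ EB]
   → A = (3879/169, 1236/169)
5. F_x = 17  [FA · EC = 26233/169 ∩ AF · BE = 281/2]
6. F_y = -13/2  [FA · EC = 26233/169 ∩ AF · BE = 281/2]
   → F = (17, -13/2)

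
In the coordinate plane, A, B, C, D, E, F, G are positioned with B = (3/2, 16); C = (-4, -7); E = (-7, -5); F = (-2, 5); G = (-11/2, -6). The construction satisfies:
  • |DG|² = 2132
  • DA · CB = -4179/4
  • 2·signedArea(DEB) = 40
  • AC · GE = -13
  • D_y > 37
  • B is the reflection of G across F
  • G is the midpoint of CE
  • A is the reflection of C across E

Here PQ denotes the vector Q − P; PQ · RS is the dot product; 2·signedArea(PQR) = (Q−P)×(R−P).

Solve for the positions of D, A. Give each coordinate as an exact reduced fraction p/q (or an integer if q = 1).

A = (-10, -3)
D = (17/2, 38)

1. D_x = 17/2  [line -21·x + 17/2·y + -289/2 = 0 ∩ |DG|² = 2132]
2. D_y = 38  [line -21·x + 17/2·y + -289/2 = 0 ∩ |DG|² = 2132]
   → D = (17/2, 38)
3. A_x = -10  [DA · CB = -4179/4 ∩ A is the reflection of C across E]
4. A_y = -3  [DA · CB = -4179/4 ∩ A is the reflection of C across E]
   → A = (-10, -3)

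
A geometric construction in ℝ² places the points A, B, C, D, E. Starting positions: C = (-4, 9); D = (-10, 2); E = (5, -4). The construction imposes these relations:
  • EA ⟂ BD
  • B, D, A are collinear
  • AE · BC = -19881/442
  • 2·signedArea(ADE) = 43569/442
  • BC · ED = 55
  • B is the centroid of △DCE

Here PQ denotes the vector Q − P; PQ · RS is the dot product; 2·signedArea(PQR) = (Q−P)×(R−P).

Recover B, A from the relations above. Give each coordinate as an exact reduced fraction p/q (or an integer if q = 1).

A = (2069/442, 1193/442)
B = (-3, 7/3)

1. B_x = -3  [B is the centroid of △DCE]
2. B_y = 7/3  [B is the centroid of △DCE]
   → B = (-3, 7/3)
3. A_x = 2069/442  [B, D, A are collinear ∩ EA ⟂ BD]
4. A_y = 1193/442  [B, D, A are collinear ∩ EA ⟂ BD]
   → A = (2069/442, 1193/442)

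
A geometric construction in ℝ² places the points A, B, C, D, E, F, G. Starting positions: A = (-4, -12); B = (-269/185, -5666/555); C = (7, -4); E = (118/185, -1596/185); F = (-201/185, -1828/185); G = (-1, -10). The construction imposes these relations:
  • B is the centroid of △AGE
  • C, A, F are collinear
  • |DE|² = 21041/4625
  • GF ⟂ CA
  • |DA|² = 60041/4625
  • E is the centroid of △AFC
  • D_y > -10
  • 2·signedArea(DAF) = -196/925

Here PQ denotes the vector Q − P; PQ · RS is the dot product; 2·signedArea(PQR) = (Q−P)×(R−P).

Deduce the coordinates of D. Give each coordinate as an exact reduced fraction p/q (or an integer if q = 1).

1. D_x = -973/925  [line -392/185·x + 539/185·y + 24696/925 = 0 ∩ |DA|² = 60041/4625]
2. D_y = -9184/925  [line -392/185·x + 539/185·y + 24696/925 = 0 ∩ |DA|² = 60041/4625]
   → D = (-973/925, -9184/925)

D = (-973/925, -9184/925)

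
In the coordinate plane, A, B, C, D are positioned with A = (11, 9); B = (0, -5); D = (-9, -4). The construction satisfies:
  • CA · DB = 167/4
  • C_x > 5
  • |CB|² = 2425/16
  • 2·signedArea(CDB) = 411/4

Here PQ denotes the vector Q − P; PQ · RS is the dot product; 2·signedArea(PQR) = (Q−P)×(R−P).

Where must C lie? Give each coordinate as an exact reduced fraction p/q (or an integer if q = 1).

C = (6, 23/4)

1. C_x = 6  [2·signedArea(CDB) = 411/4 ∩ CA · DB = 167/4]
2. C_y = 23/4  [2·signedArea(CDB) = 411/4 ∩ CA · DB = 167/4]
   → C = (6, 23/4)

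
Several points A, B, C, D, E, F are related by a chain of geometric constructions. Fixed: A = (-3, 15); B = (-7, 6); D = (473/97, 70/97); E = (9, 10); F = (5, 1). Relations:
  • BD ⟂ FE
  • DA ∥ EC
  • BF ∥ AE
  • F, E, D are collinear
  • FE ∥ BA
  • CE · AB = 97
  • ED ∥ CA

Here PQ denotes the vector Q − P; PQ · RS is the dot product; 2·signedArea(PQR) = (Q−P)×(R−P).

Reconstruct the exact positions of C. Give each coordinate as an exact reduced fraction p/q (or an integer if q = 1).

1. C_x = 109/97  [ED ∥ CA ∩ DA ∥ EC]
2. C_y = 2355/97  [ED ∥ CA ∩ DA ∥ EC]
   → C = (109/97, 2355/97)

C = (109/97, 2355/97)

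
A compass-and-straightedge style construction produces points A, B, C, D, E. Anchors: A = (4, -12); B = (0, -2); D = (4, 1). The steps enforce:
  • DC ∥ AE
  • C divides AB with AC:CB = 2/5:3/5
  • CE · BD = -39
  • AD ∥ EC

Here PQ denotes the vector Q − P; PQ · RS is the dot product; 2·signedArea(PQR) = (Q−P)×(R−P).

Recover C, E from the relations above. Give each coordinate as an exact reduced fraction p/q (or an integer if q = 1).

C = (12/5, -8)
E = (12/5, -21)

1. C_x = 12/5  [C divides AB with AC:CB = 2/5:3/5]
2. C_y = -8  [C divides AB with AC:CB = 2/5:3/5]
   → C = (12/5, -8)
3. E_x = 12/5  [AD ∥ EC ∩ DC ∥ AE]
4. E_y = -21  [AD ∥ EC ∩ DC ∥ AE]
   → E = (12/5, -21)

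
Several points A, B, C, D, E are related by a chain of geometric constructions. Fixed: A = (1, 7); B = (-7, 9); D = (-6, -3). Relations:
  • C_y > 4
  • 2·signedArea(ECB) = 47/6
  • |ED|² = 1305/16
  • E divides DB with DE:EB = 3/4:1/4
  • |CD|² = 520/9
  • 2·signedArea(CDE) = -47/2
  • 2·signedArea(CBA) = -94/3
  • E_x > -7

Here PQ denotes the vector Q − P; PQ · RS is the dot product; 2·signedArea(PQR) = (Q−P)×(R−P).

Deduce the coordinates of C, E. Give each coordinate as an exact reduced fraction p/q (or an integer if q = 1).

C = (-4, 13/3)
E = (-27/4, 6)

1. E_x = -27/4  [E divides DB with DE:EB = 3/4:1/4]
2. E_y = 6  [E divides DB with DE:EB = 3/4:1/4]
   → E = (-27/4, 6)
3. C_x = -4  [2·signedArea(CBA) = -94/3 ∩ 2·signedArea(CDE) = -47/2]
4. C_y = 13/3  [2·signedArea(CBA) = -94/3 ∩ 2·signedArea(CDE) = -47/2]
   → C = (-4, 13/3)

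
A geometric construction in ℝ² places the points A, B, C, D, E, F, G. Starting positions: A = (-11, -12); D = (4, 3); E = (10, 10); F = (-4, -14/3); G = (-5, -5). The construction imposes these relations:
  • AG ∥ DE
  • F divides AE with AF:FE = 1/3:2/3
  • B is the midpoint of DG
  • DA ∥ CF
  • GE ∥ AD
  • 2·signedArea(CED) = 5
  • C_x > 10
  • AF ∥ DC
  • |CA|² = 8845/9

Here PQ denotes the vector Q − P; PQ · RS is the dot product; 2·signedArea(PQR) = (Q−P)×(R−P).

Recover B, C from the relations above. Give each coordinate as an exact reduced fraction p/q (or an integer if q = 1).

1. B_x = -1/2  [B is the midpoint of DG]
2. B_y = -1  [B is the midpoint of DG]
   → B = (-1/2, -1)
3. C_x = 11  [DA ∥ CF ∩ AF ∥ DC]
4. C_y = 31/3  [DA ∥ CF ∩ AF ∥ DC]
   → C = (11, 31/3)

B = (-1/2, -1)
C = (11, 31/3)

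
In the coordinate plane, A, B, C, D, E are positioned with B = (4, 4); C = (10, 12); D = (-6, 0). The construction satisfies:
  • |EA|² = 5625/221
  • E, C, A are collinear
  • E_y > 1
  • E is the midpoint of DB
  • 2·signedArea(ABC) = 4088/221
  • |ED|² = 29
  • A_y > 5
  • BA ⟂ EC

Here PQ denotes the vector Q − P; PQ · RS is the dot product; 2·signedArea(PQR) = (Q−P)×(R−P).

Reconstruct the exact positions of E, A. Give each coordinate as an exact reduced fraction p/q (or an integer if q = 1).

A = (604/221, 1192/221)
E = (-1, 2)

1. E_x = -1  [E is the midpoint of DB]
2. E_y = 2  [E is the midpoint of DB]
   → E = (-1, 2)
3. A_x = 604/221  [E, C, A are collinear ∩ BA ⟂ EC]
4. A_y = 1192/221  [E, C, A are collinear ∩ BA ⟂ EC]
   → A = (604/221, 1192/221)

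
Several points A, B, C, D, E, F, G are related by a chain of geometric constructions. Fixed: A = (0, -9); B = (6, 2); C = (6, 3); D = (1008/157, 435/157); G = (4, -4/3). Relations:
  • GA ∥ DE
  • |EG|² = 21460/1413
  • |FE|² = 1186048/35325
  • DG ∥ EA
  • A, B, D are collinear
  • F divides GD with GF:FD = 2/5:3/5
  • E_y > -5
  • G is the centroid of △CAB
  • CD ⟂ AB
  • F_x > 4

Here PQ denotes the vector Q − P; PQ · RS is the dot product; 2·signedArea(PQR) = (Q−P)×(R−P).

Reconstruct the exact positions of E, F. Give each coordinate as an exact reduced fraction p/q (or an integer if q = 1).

E = (380/157, -2306/471)
F = (780/157, 242/785)

1. E_x = 380/157  [DG ∥ EA ∩ GA ∥ DE]
2. E_y = -2306/471  [DG ∥ EA ∩ GA ∥ DE]
   → E = (380/157, -2306/471)
3. F_x = 780/157  [F divides GD with GF:FD = 2/5:3/5]
4. F_y = 242/785  [F divides GD with GF:FD = 2/5:3/5]
   → F = (780/157, 242/785)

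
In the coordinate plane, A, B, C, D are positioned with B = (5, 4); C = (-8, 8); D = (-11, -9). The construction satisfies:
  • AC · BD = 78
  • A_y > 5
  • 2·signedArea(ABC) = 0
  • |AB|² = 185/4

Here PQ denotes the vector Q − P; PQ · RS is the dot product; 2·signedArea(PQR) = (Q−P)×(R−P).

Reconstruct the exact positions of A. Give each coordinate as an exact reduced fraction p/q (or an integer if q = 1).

A = (-3/2, 6)

1. A_x = -3/2  [2·signedArea(ABC) = 0 ∩ AC · BD = 78]
2. A_y = 6  [2·signedArea(ABC) = 0 ∩ AC · BD = 78]
   → A = (-3/2, 6)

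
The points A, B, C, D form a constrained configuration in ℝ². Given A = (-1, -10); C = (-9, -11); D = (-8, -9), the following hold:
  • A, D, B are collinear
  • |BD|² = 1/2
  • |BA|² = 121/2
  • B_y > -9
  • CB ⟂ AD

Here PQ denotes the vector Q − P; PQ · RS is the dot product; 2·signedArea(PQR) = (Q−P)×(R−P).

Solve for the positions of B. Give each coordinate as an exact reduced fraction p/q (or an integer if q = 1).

B = (-87/10, -89/10)

1. B_x = -87/10  [A, D, B are collinear ∩ CB ⟂ AD]
2. B_y = -89/10  [A, D, B are collinear ∩ CB ⟂ AD]
   → B = (-87/10, -89/10)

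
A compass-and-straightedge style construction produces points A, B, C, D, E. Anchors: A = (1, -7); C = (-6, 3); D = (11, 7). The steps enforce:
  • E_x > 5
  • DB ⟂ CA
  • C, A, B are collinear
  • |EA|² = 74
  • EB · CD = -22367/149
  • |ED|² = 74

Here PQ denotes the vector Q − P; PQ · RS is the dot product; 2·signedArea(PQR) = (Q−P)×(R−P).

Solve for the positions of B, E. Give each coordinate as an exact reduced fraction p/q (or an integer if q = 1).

1. B_x = -341/149  [C, A, B are collinear ∩ DB ⟂ CA]
2. B_y = -343/149  [C, A, B are collinear ∩ DB ⟂ CA]
   → B = (-341/149, -343/149)
3. E_x = 6  [line -17·x + -4·y + 102 = 0 ∩ |ED|² = 74]
4. E_y = 0  [line -17·x + -4·y + 102 = 0 ∩ |ED|² = 74]
   → E = (6, 0)

B = (-341/149, -343/149)
E = (6, 0)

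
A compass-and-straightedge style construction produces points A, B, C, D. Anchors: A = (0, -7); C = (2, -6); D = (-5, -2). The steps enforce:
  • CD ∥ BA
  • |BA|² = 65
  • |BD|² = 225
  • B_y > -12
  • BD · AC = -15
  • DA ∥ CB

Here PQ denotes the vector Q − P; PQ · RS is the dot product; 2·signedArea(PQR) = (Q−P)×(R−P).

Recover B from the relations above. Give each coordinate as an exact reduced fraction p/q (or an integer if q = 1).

1. B_x = 7  [CD ∥ BA ∩ DA ∥ CB]
2. B_y = -11  [CD ∥ BA ∩ DA ∥ CB]
   → B = (7, -11)

B = (7, -11)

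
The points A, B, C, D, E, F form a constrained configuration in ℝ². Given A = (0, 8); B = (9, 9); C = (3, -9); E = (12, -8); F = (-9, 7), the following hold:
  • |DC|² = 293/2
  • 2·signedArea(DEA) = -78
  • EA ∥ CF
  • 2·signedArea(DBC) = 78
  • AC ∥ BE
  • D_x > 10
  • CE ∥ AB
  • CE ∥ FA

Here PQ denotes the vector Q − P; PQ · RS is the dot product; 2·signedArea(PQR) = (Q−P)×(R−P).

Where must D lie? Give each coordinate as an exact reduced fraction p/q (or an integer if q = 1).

1. D_x = 21/2  [2·signedArea(DBC) = 78 ∩ 2·signedArea(DEA) = -78]
2. D_y = 1/2  [2·signedArea(DBC) = 78 ∩ 2·signedArea(DEA) = -78]
   → D = (21/2, 1/2)

D = (21/2, 1/2)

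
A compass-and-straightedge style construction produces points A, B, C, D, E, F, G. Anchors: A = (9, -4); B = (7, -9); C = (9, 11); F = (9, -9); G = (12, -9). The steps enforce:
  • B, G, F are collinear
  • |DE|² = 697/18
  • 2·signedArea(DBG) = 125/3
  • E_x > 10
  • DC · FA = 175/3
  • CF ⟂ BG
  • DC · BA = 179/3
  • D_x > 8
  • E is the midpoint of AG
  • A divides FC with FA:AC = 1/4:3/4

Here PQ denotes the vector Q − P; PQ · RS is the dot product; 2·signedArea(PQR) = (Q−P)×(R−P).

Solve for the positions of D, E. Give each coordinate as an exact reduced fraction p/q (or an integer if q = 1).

1. D_x = 25/3  [DC · FA = 175/3 ∩ DC · BA = 179/3]
2. D_y = -2/3  [DC · FA = 175/3 ∩ DC · BA = 179/3]
   → D = (25/3, -2/3)
3. E_x = 21/2  [E is the midpoint of AG]
4. E_y = -13/2  [E is the midpoint of AG]
   → E = (21/2, -13/2)

D = (25/3, -2/3)
E = (21/2, -13/2)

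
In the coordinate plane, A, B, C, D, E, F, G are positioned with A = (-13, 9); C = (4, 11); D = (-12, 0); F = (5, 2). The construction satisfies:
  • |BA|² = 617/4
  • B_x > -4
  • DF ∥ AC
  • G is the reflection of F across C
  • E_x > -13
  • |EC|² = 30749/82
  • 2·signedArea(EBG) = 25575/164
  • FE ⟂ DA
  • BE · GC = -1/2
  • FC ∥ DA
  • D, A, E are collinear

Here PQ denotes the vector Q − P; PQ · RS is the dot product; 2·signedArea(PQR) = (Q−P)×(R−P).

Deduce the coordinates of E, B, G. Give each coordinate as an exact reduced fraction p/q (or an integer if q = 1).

B = (-7/2, 1)
E = (-985/82, 9/82)
G = (3, 20)

1. E_x = -985/82  [D, A, E are collinear ∩ FE ⟂ DA]
2. E_y = 9/82  [D, A, E are collinear ∩ FE ⟂ DA]
   → E = (-985/82, 9/82)
3. G_x = 3  [G is the reflection of F across C]
4. G_y = 20  [G is the reflection of F across C]
   → G = (3, 20)
5. B_x = -7/2  [BE · GC = -1/2 ∩ 2·signedArea(EBG) = 25575/164]
6. B_y = 1  [BE · GC = -1/2 ∩ 2·signedArea(EBG) = 25575/164]
   → B = (-7/2, 1)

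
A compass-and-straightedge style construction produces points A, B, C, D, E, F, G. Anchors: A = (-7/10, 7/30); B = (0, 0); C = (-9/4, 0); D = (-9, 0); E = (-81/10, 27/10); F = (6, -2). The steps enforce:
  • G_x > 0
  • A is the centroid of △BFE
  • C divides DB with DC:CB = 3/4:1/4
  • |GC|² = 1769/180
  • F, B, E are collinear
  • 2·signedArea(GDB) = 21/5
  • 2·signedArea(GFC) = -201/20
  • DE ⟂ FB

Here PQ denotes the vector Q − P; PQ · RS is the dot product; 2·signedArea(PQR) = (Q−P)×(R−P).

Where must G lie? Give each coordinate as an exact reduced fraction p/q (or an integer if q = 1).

G = (17/20, 7/15)

1. G_x = 17/20  [2·signedArea(GDB) = 21/5 ∩ 2·signedArea(GFC) = -201/20]
2. G_y = 7/15  [2·signedArea(GDB) = 21/5 ∩ 2·signedArea(GFC) = -201/20]
   → G = (17/20, 7/15)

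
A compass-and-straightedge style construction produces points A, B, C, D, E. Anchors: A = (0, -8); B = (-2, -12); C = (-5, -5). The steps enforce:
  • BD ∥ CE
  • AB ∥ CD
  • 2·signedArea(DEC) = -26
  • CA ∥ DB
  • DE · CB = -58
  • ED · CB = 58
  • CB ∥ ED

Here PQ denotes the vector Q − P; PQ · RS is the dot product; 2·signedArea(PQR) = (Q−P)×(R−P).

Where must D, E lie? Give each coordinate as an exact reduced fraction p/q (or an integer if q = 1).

D = (-7, -9)
E = (-10, -2)

1. D_x = -7  [CA ∥ DB ∩ AB ∥ CD]
2. D_y = -9  [CA ∥ DB ∩ AB ∥ CD]
   → D = (-7, -9)
3. E_x = -10  [CB ∥ ED ∩ BD ∥ CE]
4. E_y = -2  [CB ∥ ED ∩ BD ∥ CE]
   → E = (-10, -2)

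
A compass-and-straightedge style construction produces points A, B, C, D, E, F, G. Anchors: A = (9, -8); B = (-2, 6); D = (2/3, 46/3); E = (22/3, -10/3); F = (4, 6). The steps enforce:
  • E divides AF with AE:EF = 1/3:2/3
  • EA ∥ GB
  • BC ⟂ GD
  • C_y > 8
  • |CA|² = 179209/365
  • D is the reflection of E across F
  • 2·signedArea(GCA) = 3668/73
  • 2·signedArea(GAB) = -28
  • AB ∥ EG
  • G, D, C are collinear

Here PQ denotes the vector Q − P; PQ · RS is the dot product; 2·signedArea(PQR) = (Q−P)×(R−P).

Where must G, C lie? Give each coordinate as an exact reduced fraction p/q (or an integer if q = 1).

1. G_x = -11/3  [EA ∥ GB ∩ AB ∥ EG]
2. G_y = 32/3  [EA ∥ GB ∩ AB ∥ EG]
   → G = (-11/3, 32/3)
3. C_x = -1906/365  [G, D, C are collinear ∩ BC ⟂ GD]
4. C_y = 3282/365  [G, D, C are collinear ∩ BC ⟂ GD]
   → C = (-1906/365, 3282/365)

C = (-1906/365, 3282/365)
G = (-11/3, 32/3)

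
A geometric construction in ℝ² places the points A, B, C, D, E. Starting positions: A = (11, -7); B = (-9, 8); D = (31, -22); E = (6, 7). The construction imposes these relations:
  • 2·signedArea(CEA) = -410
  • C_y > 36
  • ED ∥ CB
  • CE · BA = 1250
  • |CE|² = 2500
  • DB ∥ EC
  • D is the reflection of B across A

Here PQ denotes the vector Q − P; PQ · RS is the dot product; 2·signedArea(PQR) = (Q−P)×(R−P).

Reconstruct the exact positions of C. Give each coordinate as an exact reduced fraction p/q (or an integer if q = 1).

C = (-34, 37)

1. C_x = -34  [ED ∥ CB ∩ DB ∥ EC]
2. C_y = 37  [ED ∥ CB ∩ DB ∥ EC]
   → C = (-34, 37)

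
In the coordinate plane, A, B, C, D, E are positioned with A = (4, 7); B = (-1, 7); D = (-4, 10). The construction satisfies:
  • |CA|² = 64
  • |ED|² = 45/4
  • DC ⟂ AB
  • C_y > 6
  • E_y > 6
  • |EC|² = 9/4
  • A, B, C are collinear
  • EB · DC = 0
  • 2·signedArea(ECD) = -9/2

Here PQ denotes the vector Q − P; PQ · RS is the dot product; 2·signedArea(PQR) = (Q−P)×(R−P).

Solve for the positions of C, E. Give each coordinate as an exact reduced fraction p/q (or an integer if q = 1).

1. C_x = -4  [A, B, C are collinear ∩ DC ⟂ AB]
2. C_y = 7  [A, B, C are collinear ∩ DC ⟂ AB]
   → C = (-4, 7)
3. E_x = -5/2  [EB · DC = 0 ∩ 2·signedArea(ECD) = -9/2]
4. E_y = 7  [EB · DC = 0 ∩ 2·signedArea(ECD) = -9/2]
   → E = (-5/2, 7)

C = (-4, 7)
E = (-5/2, 7)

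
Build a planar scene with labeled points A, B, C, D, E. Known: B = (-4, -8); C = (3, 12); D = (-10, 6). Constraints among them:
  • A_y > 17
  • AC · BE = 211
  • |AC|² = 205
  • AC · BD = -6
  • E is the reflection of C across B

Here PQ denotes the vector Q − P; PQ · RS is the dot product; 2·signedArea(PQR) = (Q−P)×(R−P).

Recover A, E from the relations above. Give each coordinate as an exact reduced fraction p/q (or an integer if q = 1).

A = (16, 18)
E = (-11, -28)

1. A_x = 16  [line 6·x + -14·y + 156 = 0 ∩ |AC|² = 205]
2. A_y = 18  [line 6·x + -14·y + 156 = 0 ∩ |AC|² = 205]
   → A = (16, 18)
3. E_x = -11  [AC · BE = 211 ∩ E is the reflection of C across B]
4. E_y = -28  [AC · BE = 211 ∩ E is the reflection of C across B]
   → E = (-11, -28)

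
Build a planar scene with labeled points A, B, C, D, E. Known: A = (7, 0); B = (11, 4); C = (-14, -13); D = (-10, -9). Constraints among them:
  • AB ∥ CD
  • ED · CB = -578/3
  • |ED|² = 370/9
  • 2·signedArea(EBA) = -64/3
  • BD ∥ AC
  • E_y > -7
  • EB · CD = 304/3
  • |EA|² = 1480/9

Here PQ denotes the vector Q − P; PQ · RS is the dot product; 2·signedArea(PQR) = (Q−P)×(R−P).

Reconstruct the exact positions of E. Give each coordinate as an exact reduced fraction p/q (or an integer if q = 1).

1. E_x = -13/3  [2·signedArea(EBA) = -64/3 ∩ EB · CD = 304/3]
2. E_y = -6  [2·signedArea(EBA) = -64/3 ∩ EB · CD = 304/3]
   → E = (-13/3, -6)

E = (-13/3, -6)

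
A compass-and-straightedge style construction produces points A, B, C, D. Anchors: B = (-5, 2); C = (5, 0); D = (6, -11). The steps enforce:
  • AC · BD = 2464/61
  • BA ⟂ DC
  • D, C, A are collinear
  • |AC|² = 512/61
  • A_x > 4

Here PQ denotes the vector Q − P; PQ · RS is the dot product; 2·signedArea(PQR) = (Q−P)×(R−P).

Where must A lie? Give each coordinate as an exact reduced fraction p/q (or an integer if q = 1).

A = (289/61, 176/61)

1. A_x = 289/61  [D, C, A are collinear ∩ BA ⟂ DC]
2. A_y = 176/61  [D, C, A are collinear ∩ BA ⟂ DC]
   → A = (289/61, 176/61)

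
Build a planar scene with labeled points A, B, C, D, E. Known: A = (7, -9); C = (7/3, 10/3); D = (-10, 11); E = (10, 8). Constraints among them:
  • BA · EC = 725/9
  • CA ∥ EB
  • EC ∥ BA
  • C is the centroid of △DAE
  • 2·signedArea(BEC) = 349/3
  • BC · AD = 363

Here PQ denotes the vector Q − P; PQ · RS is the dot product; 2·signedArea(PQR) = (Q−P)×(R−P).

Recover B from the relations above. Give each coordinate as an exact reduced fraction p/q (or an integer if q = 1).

1. B_x = 44/3  [EC ∥ BA ∩ CA ∥ EB]
2. B_y = -13/3  [EC ∥ BA ∩ CA ∥ EB]
   → B = (44/3, -13/3)

B = (44/3, -13/3)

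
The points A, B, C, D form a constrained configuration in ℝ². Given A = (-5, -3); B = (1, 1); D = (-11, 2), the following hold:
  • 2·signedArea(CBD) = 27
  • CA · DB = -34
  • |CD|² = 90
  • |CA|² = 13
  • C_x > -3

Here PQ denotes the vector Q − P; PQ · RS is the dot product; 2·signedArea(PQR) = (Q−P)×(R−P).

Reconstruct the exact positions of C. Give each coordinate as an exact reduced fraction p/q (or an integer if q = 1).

1. C_x = -2  [2·signedArea(CBD) = 27 ∩ CA · DB = -34]
2. C_y = -1  [2·signedArea(CBD) = 27 ∩ CA · DB = -34]
   → C = (-2, -1)

C = (-2, -1)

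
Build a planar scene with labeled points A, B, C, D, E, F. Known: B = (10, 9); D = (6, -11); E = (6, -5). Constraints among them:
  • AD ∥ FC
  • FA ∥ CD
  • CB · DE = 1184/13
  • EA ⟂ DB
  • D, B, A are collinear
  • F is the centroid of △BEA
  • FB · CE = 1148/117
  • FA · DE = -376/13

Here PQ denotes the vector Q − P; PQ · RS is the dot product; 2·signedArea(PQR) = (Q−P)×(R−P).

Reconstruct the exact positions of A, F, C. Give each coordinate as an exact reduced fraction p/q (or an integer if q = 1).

1. A_x = 93/13  [D, B, A are collinear ∩ EA ⟂ DB]
2. A_y = -68/13  [D, B, A are collinear ∩ EA ⟂ DB]
   → A = (93/13, -68/13)
3. F_x = 301/39  [F is the centroid of △BEA]
4. F_y = -16/39  [F is the centroid of △BEA]
   → F = (301/39, -16/39)
5. C_x = 256/39  [FA ∥ CD ∩ AD ∥ FC]
6. C_y = -241/39  [FA ∥ CD ∩ AD ∥ FC]
   → C = (256/39, -241/39)

A = (93/13, -68/13)
C = (256/39, -241/39)
F = (301/39, -16/39)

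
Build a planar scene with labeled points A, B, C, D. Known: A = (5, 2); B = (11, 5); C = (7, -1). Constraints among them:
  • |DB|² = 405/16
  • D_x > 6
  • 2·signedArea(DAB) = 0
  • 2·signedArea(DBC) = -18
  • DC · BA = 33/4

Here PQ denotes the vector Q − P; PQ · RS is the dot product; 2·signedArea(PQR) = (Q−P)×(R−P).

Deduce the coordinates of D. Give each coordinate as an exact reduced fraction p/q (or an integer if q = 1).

1. D_x = 13/2  [2·signedArea(DAB) = 0 ∩ 2·signedArea(DBC) = -18]
2. D_y = 11/4  [2·signedArea(DAB) = 0 ∩ 2·signedArea(DBC) = -18]
   → D = (13/2, 11/4)

D = (13/2, 11/4)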